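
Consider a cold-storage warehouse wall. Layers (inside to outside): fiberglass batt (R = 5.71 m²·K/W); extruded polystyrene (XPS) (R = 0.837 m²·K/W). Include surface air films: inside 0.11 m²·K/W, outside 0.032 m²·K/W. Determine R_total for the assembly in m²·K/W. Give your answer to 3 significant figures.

R_total = 0.11 + 5.71 + 0.837 + 0.032 = 6.689 m²·K/W

6.69 m²·K/W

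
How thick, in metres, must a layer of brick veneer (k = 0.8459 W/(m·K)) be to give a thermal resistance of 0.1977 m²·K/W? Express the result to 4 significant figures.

0.1672 m

L = R·k = 0.1977 × 0.8459 = 0.16723 m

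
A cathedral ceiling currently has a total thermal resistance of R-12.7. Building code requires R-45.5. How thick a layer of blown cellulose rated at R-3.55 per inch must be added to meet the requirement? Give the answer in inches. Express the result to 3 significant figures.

ΔR = 45.5 − 12.7 = 32.8 ft²·°F·h/BTU
L = ΔR / (R/in) = 32.8/3.55 = 9.239 in

9.24 in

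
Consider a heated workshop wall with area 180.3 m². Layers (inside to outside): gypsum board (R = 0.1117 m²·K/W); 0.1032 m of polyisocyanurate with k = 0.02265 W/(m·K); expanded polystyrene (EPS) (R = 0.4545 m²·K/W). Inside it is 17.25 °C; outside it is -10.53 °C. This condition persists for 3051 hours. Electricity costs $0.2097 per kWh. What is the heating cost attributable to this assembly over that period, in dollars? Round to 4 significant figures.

625.6 dollars

0.1032/0.02265 = 4.5563
R_total = 0.1117 + 4.5563 + 0.4545 = 5.1225 m²·K/W
Q = 180.3 × (17.25 − (-10.53)) / 5.1225 = 977.79 W
E = 977.79 W × 3051 h / 1000 = 2983.2 kWh
Cost = 2983.2 × 0.2097 = $625.59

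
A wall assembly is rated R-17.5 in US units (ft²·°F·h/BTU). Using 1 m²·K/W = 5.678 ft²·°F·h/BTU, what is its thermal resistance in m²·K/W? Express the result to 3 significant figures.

3.08 m²·K/W

R_SI = 17.5/5.678 = 3.082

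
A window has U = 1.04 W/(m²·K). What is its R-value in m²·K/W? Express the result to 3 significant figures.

0.962 m²·K/W

R = 1/U = 1/1.04 = 0.9615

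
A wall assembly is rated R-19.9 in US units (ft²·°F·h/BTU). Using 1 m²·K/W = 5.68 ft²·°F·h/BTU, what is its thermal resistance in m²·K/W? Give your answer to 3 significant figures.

R_SI = 19.9/5.68 = 3.504

3.50 m²·K/W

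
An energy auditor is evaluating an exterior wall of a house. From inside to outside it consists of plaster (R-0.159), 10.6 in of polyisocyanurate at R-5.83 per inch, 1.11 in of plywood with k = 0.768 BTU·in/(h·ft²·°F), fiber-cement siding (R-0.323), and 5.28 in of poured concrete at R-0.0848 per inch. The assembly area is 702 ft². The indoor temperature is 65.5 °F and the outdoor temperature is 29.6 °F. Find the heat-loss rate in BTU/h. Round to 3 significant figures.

10.6 × 5.83 = 61.8
1.11/0.768 = 1.445
5.28 × 0.0848 = 0.4477
R_total = 0.159 + 61.8 + 1.445 + 0.323 + 0.4477 = 64.17 ft²·°F·h/BTU
Q = A·ΔT/R = 702 × (65.5 − 29.6) / 64.17 = 392.7 BTU/h

393 BTU/h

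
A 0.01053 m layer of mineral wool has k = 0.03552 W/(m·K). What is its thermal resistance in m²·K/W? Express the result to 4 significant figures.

R = L/k = 0.01053/0.03552 = 0.29645 m²·K/W

0.2965 m²·K/W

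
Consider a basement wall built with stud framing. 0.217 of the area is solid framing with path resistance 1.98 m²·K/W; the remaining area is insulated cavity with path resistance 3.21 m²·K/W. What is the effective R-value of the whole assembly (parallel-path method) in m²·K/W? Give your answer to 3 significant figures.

U_eff = 0.783/3.21 + 0.217/1.98 = 0.2439 + 0.1096 = 0.3535
R_eff = 1/U_eff = 2.829 m²·K/W

2.83 m²·K/W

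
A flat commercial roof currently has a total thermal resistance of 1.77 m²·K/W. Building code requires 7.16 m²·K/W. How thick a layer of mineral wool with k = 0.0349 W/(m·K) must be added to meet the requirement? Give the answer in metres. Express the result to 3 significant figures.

0.188 m

ΔR = 7.16 − 1.77 = 5.39 m²·K/W
L = ΔR × k = 5.39 × 0.0349 = 0.1881 m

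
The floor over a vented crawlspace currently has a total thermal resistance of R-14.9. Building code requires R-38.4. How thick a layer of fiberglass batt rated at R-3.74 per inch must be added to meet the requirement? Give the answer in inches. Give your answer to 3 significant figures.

ΔR = 38.4 − 14.9 = 23.5 ft²·°F·h/BTU
L = ΔR / (R/in) = 23.5/3.74 = 6.283 in

6.28 in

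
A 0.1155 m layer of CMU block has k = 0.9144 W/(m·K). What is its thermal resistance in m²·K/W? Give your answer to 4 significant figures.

R = L/k = 0.1155/0.9144 = 0.12631 m²·K/W

0.1263 m²·K/W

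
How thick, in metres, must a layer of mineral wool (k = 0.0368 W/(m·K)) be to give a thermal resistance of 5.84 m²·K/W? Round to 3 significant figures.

0.215 m

L = R·k = 5.84 × 0.0368 = 0.2149 m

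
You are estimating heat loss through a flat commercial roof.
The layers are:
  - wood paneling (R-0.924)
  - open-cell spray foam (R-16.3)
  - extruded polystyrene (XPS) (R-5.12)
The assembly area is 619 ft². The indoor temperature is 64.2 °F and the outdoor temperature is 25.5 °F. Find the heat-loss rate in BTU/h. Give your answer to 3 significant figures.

R_total = 0.924 + 16.3 + 5.12 = 22.34 ft²·°F·h/BTU
Q = A·ΔT/R = 619 × (64.2 − 25.5) / 22.34 = 1072 BTU/h

1070 BTU/h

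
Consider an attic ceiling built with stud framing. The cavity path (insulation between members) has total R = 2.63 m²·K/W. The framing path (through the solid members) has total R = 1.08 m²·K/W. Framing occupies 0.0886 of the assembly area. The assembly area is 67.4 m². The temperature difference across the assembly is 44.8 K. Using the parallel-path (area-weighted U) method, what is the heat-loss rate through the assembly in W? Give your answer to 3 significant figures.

U_eff = 0.9114/2.63 + 0.0886/1.08 = 0.3465 + 0.08204 = 0.4286
R_eff = 1/U_eff = 2.333 m²·K/W
Q = 67.4 × 44.8 / 2.333 = 1294 W

1290 W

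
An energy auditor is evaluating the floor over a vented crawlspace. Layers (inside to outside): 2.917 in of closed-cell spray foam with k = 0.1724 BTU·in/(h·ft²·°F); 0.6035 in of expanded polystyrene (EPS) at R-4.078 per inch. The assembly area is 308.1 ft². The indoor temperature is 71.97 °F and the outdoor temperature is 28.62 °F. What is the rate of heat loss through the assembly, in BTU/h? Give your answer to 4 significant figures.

689.1 BTU/h

2.917/0.1724 = 16.92
0.6035 × 4.078 = 2.4611
R_total = 16.92 + 2.4611 = 19.381 ft²·°F·h/BTU
Q = A·ΔT/R = 308.1 × (71.97 − 28.62) / 19.381 = 689.13 BTU/h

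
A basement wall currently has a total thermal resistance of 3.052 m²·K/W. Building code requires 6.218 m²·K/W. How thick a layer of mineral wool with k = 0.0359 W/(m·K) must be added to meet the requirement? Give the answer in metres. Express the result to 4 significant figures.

0.1137 m

ΔR = 6.218 − 3.052 = 3.166 m²·K/W
L = ΔR × k = 3.166 × 0.0359 = 0.11366 m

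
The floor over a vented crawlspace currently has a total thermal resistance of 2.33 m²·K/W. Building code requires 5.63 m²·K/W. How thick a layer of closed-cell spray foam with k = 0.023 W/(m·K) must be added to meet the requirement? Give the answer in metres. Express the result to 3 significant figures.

ΔR = 5.63 − 2.33 = 3.3 m²·K/W
L = ΔR × k = 3.3 × 0.023 = 0.0759 m

0.0759 m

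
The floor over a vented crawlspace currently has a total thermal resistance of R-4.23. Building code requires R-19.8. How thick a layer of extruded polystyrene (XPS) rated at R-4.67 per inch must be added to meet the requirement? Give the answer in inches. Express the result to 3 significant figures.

3.33 in

ΔR = 19.8 − 4.23 = 15.57 ft²·°F·h/BTU
L = ΔR / (R/in) = 15.57/4.67 = 3.334 in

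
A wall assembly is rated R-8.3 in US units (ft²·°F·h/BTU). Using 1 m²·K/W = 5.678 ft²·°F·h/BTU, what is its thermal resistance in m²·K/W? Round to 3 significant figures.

1.46 m²·K/W

R_SI = 8.3/5.678 = 1.462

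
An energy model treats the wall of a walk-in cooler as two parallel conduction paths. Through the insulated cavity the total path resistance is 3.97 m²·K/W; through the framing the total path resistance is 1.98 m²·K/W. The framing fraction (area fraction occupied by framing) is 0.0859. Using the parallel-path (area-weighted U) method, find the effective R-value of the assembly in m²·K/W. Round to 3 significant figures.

3.65 m²·K/W

U_eff = 0.9141/3.97 + 0.0859/1.98 = 0.2303 + 0.04338 = 0.2736
R_eff = 1/U_eff = 3.654 m²·K/W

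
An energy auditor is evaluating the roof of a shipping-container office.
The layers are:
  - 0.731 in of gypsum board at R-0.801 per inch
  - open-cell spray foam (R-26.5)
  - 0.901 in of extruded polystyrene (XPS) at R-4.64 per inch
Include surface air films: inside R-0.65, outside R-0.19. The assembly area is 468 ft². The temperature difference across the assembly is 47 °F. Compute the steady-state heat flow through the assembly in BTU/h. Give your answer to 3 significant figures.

685 BTU/h

0.731 × 0.801 = 0.5855
0.901 × 4.64 = 4.181
R_total = 0.65 + 0.5855 + 26.5 + 4.181 + 0.19 = 32.11 ft²·°F·h/BTU
Q = A·ΔT/R = 468 × 47 / 32.11 = 685.1 BTU/h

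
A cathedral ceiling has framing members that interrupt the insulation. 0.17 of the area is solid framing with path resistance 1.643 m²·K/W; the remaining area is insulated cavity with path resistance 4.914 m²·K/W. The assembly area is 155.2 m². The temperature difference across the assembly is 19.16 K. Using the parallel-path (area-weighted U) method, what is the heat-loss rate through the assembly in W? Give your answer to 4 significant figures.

U_eff = 0.83/4.914 + 0.17/1.643 = 0.16891 + 0.10347 = 0.27237
R_eff = 1/U_eff = 3.6714 m²·K/W
Q = 155.2 × 19.16 / 3.6714 = 809.94 W

809.9 W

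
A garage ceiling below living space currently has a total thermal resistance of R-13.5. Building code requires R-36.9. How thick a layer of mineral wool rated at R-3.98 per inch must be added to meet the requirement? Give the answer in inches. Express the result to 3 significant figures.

5.88 in

ΔR = 36.9 − 13.5 = 23.4 ft²·°F·h/BTU
L = ΔR / (R/in) = 23.4/3.98 = 5.879 in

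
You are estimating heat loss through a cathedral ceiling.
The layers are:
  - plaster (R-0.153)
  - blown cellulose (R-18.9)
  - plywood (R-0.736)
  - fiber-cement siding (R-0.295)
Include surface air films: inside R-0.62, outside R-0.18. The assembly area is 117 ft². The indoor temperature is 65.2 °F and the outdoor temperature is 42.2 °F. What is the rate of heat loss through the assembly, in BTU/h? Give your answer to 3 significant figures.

R_total = 0.62 + 0.153 + 18.9 + 0.736 + 0.295 + 0.18 = 20.88 ft²·°F·h/BTU
Q = A·ΔT/R = 117 × (65.2 − 42.2) / 20.88 = 128.9 BTU/h

129 BTU/h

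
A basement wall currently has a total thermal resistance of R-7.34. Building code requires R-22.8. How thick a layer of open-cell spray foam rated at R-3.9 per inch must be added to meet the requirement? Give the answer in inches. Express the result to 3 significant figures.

ΔR = 22.8 − 7.34 = 15.46 ft²·°F·h/BTU
L = ΔR / (R/in) = 15.46/3.9 = 3.964 in

3.96 in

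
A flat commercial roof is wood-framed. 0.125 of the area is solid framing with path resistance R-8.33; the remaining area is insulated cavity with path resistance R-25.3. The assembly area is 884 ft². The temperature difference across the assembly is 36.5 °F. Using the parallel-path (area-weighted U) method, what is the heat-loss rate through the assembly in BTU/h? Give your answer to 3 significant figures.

U_eff = 0.875/25.3 + 0.125/8.33 = 0.03458 + 0.01501 = 0.04959
R_eff = 1/U_eff = 20.16 ft²·°F·h/BTU
Q = 884 × 36.5 / 20.16 = 1600 BTU/h

1600 BTU/h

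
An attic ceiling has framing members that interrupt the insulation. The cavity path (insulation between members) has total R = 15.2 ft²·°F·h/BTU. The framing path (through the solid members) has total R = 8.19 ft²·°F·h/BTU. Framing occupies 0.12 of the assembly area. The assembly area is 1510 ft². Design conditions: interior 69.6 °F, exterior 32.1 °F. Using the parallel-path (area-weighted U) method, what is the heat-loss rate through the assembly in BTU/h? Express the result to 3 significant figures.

4110 BTU/h

U_eff = 0.88/15.2 + 0.12/8.19 = 0.05789 + 0.01465 = 0.07255
R_eff = 1/U_eff = 13.78 ft²·°F·h/BTU
Q = 1510 × (69.6 − 32.1) / 13.78 = 4108 BTU/h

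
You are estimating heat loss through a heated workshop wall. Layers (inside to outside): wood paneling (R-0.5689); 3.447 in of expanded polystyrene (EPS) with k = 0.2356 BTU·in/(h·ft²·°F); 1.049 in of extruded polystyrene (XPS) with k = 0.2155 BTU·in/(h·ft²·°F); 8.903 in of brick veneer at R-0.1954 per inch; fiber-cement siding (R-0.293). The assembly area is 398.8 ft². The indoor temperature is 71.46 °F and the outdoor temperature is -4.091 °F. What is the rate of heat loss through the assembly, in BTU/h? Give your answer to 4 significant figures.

1363 BTU/h

3.447/0.2356 = 14.631
1.049/0.2155 = 4.8677
8.903 × 0.1954 = 1.7396
R_total = 0.5689 + 14.631 + 4.8677 + 1.7396 + 0.293 = 22.1 ft²·°F·h/BTU
Q = A·ΔT/R = 398.8 × (71.46 − (-4.091)) / 22.1 = 1363.3 BTU/h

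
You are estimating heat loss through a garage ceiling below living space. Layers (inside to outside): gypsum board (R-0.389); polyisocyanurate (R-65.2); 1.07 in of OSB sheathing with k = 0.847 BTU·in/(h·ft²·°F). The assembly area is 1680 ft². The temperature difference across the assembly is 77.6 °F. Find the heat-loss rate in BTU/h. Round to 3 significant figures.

1950 BTU/h

1.07/0.847 = 1.263
R_total = 0.389 + 65.2 + 1.263 = 66.85 ft²·°F·h/BTU
Q = A·ΔT/R = 1680 × 77.6 / 66.85 = 1950 BTU/h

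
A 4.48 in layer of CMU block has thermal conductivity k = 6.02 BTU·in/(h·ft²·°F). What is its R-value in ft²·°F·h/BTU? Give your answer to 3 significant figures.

0.744 ft²·°F·h/BTU

R = L/k = 4.48/6.02 = 0.7442 ft²·°F·h/BTU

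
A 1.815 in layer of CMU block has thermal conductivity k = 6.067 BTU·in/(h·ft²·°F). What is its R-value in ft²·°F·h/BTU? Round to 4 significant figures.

0.2992 ft²·°F·h/BTU

R = L/k = 1.815/6.067 = 0.29916 ft²·°F·h/BTU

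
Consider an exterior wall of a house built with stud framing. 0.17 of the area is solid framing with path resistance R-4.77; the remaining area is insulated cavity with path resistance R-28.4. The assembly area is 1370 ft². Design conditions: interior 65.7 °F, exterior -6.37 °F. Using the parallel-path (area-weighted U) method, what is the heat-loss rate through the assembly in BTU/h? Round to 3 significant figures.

U_eff = 0.83/28.4 + 0.17/4.77 = 0.02923 + 0.03564 = 0.06486
R_eff = 1/U_eff = 15.42 ft²·°F·h/BTU
Q = 1370 × (65.7 − (-6.37)) / 15.42 = 6404 BTU/h

6400 BTU/h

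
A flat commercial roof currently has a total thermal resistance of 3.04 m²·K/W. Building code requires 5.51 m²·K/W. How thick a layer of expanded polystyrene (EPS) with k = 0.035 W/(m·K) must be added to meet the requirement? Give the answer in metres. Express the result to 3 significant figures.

0.0864 m

ΔR = 5.51 − 3.04 = 2.47 m²·K/W
L = ΔR × k = 2.47 × 0.035 = 0.08645 m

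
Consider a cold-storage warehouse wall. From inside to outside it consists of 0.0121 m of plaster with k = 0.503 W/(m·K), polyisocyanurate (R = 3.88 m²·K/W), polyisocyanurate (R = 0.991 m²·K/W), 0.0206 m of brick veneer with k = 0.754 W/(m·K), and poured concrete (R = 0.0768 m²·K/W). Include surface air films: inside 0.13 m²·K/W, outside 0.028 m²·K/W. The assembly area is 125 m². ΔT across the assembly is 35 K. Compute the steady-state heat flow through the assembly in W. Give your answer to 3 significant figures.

0.0121/0.503 = 0.02406
0.0206/0.754 = 0.02732
R_total = 0.13 + 0.02406 + 3.88 + 0.991 + 0.02732 + 0.0768 + 0.028 = 5.157 m²·K/W
Q = A·ΔT/R = 125 × 35 / 5.157 = 848.3 W

848 W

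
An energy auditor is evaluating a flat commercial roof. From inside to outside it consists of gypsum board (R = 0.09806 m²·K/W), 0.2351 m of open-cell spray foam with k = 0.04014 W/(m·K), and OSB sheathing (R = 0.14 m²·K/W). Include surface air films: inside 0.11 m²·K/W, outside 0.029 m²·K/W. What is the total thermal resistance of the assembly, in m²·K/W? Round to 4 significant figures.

6.234 m²·K/W

0.2351/0.04014 = 5.857
R_total = 0.11 + 0.09806 + 5.857 + 0.14 + 0.029 = 6.2341 m²·K/W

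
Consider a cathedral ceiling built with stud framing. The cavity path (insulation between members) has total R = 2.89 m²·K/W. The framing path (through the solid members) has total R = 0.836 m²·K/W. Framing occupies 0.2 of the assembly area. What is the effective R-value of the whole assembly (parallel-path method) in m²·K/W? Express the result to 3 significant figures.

U_eff = 0.8/2.89 + 0.2/0.836 = 0.2768 + 0.2392 = 0.5161
R_eff = 1/U_eff = 1.938 m²·K/W

1.94 m²·K/W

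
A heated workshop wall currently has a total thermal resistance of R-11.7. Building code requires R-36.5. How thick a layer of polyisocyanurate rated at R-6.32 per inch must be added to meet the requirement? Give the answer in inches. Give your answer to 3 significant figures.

ΔR = 36.5 − 11.7 = 24.8 ft²·°F·h/BTU
L = ΔR / (R/in) = 24.8/6.32 = 3.924 in

3.92 in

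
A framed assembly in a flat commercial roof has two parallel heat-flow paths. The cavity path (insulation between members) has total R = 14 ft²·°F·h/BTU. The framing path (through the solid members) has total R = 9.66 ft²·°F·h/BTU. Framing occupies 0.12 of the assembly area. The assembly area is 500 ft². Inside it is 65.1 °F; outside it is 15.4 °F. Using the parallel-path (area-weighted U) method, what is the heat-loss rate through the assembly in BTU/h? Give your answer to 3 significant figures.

U_eff = 0.88/14 + 0.12/9.66 = 0.06286 + 0.01242 = 0.07528
R_eff = 1/U_eff = 13.28 ft²·°F·h/BTU
Q = 500 × (65.1 − 15.4) / 13.28 = 1871 BTU/h

1870 BTU/h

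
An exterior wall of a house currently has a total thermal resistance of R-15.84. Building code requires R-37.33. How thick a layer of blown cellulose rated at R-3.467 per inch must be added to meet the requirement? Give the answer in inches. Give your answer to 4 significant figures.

6.198 in

ΔR = 37.33 − 15.84 = 21.49 ft²·°F·h/BTU
L = ΔR / (R/in) = 21.49/3.467 = 6.1984 in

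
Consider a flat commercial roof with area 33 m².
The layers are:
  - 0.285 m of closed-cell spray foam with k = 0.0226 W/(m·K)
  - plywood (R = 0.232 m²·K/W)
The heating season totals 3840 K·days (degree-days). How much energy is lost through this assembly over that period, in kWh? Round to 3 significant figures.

0.285/0.0226 = 12.61
R_total = 12.61 + 0.232 = 12.84 m²·K/W
E = A × HDD × 24 / R / 1000 = 33 × 3840 × 24 / 12.84 / 1000 = 236.8 kWh

237 kWh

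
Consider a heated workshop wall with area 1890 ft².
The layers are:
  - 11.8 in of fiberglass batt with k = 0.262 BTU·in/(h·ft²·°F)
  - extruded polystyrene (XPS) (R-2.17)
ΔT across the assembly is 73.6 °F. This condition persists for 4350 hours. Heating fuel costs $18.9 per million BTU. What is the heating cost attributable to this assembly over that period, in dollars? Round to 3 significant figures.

11.8/0.262 = 45.04
R_total = 45.04 + 2.17 = 47.21 ft²·°F·h/BTU
Q = 1890 × 73.6 / 47.21 = 2947 BTU/h
E = 2947 × 4350 = 12820000 BTU
Cost = 12820000/10⁶ × 18.9 = $242.3

242 dollars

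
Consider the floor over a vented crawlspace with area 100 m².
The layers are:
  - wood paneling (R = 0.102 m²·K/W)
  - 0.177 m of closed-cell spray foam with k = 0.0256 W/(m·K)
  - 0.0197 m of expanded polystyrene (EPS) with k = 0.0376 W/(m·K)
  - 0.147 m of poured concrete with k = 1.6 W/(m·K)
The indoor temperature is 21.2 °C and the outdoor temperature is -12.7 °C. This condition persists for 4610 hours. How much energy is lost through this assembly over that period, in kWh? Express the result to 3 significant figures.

0.177/0.0256 = 6.914
0.0197/0.0376 = 0.5239
0.147/1.6 = 0.09187
R_total = 0.102 + 6.914 + 0.5239 + 0.09187 = 7.632 m²·K/W
Q = 100 × (21.2 − (-12.7)) / 7.632 = 444.2 W
E = 444.2 W × 4610 h / 1000 = 2048 kWh

2050 kWh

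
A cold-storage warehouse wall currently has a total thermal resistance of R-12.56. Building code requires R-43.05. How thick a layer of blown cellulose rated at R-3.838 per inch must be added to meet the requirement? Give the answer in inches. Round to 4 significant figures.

ΔR = 43.05 − 12.56 = 30.49 ft²·°F·h/BTU
L = ΔR / (R/in) = 30.49/3.838 = 7.9442 in

7.944 in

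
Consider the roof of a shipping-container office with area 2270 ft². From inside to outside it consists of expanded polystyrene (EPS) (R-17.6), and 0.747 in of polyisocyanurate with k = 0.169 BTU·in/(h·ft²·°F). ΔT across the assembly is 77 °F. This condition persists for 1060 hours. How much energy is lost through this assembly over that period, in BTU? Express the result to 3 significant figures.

8410000 BTU

0.747/0.169 = 4.42
R_total = 17.6 + 4.42 = 22.02 ft²·°F·h/BTU
Q = 2270 × 77 / 22.02 = 7938 BTU/h
E = 7938 × 1060 = 8414000 BTU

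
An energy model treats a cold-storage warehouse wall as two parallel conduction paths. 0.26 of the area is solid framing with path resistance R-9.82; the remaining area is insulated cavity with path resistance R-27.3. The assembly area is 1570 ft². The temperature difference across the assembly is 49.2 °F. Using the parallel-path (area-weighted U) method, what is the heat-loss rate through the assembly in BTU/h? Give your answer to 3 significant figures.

4140 BTU/h

U_eff = 0.74/27.3 + 0.26/9.82 = 0.02711 + 0.02648 = 0.05358
R_eff = 1/U_eff = 18.66 ft²·°F·h/BTU
Q = 1570 × 49.2 / 18.66 = 4139 BTU/h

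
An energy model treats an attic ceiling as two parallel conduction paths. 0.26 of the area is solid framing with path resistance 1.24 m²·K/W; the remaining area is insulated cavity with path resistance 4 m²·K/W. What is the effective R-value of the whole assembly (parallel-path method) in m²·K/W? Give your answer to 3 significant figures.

2.53 m²·K/W

U_eff = 0.74/4 + 0.26/1.24 = 0.185 + 0.2097 = 0.3947
R_eff = 1/U_eff = 2.534 m²·K/W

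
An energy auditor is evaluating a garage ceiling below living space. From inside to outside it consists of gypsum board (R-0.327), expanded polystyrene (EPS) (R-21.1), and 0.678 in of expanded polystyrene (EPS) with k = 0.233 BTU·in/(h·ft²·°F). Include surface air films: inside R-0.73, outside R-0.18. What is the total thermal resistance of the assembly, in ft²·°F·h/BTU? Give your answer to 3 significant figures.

0.678/0.233 = 2.91
R_total = 0.73 + 0.327 + 21.1 + 2.91 + 0.18 = 25.25 ft²·°F·h/BTU

25.2 ft²·°F·h/BTU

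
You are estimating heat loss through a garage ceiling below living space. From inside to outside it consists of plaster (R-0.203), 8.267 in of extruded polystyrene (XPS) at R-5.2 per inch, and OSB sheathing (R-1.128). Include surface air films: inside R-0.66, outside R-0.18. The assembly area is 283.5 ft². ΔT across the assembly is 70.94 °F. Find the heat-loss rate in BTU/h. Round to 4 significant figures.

445.3 BTU/h

8.267 × 5.2 = 42.988
R_total = 0.66 + 0.203 + 42.988 + 1.128 + 0.18 = 45.159 ft²·°F·h/BTU
Q = A·ΔT/R = 283.5 × 70.94 / 45.159 = 445.34 BTU/h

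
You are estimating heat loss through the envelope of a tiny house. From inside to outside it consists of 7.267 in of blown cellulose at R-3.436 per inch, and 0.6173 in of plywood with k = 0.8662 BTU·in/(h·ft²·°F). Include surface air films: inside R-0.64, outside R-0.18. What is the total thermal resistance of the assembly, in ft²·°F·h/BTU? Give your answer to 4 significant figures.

7.267 × 3.436 = 24.969
0.6173/0.8662 = 0.71265
R_total = 0.64 + 24.969 + 0.71265 + 0.18 = 26.502 ft²·°F·h/BTU

26.50 ft²·°F·h/BTU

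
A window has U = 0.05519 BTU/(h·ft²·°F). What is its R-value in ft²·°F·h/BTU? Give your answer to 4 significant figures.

R = 1/U = 1/0.05519 = 18.119

18.12 ft²·°F·h/BTU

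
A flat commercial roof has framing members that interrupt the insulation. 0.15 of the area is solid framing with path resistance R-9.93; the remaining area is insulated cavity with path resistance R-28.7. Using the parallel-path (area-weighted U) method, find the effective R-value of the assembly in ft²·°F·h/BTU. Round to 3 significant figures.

22.4 ft²·°F·h/BTU

U_eff = 0.85/28.7 + 0.15/9.93 = 0.02962 + 0.01511 = 0.04472
R_eff = 1/U_eff = 22.36 ft²·°F·h/BTU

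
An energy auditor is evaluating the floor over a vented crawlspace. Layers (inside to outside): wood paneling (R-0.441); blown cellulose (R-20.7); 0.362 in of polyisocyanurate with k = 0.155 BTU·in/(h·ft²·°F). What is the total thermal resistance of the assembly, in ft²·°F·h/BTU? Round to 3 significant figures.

23.5 ft²·°F·h/BTU

0.362/0.155 = 2.335
R_total = 0.441 + 20.7 + 2.335 = 23.48 ft²·°F·h/BTU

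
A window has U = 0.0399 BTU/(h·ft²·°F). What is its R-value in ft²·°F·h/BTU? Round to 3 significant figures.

25.1 ft²·°F·h/BTU

R = 1/U = 1/0.0399 = 25.06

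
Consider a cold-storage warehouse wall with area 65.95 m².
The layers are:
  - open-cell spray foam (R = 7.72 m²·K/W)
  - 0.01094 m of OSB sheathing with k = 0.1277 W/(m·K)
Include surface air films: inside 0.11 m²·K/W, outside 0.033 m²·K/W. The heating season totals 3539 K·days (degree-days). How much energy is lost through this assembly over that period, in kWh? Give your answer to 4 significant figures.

704.7 kWh

0.01094/0.1277 = 0.08567
R_total = 0.11 + 7.72 + 0.08567 + 0.033 = 7.9487 m²·K/W
E = A × HDD × 24 / R / 1000 = 65.95 × 3539 × 24 / 7.9487 / 1000 = 704.71 kWh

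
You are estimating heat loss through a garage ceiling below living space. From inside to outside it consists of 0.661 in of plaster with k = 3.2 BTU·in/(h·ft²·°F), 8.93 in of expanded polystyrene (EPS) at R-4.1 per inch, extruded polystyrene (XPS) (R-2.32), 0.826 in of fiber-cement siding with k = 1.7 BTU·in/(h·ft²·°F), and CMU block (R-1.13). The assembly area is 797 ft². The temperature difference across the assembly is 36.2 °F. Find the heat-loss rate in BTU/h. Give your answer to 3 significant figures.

708 BTU/h

0.661/3.2 = 0.2066
8.93 × 4.1 = 36.61
0.826/1.7 = 0.4859
R_total = 0.2066 + 36.61 + 2.32 + 0.4859 + 1.13 = 40.76 ft²·°F·h/BTU
Q = A·ΔT/R = 797 × 36.2 / 40.76 = 707.9 BTU/h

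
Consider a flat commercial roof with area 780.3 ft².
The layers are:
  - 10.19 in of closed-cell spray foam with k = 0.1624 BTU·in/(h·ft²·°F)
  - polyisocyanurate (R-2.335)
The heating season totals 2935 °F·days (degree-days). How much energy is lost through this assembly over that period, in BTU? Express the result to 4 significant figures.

10.19/0.1624 = 62.746
R_total = 62.746 + 2.335 = 65.081 ft²·°F·h/BTU
E = A × HDD × 24 / R = 780.3 × 2935 × 24 / 65.081 = 844550 BTU

844500 BTU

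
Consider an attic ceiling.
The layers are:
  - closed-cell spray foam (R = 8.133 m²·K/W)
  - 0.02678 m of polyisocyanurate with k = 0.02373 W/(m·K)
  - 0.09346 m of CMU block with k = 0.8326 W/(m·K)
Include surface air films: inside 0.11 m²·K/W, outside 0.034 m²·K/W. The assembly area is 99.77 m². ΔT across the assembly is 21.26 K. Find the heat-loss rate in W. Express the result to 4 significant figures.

0.02678/0.02373 = 1.1285
0.09346/0.8326 = 0.11225
R_total = 0.11 + 8.133 + 1.1285 + 0.11225 + 0.034 = 9.5178 m²·K/W
Q = A·ΔT/R = 99.77 × 21.26 / 9.5178 = 222.86 W

222.9 W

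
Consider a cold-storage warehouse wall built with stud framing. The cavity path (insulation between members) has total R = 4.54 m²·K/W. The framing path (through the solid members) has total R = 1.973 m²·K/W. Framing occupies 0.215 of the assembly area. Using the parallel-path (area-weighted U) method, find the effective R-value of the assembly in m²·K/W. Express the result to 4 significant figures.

U_eff = 0.785/4.54 + 0.215/1.973 = 0.17291 + 0.10897 = 0.28188
R_eff = 1/U_eff = 3.5476 m²·K/W

3.548 m²·K/W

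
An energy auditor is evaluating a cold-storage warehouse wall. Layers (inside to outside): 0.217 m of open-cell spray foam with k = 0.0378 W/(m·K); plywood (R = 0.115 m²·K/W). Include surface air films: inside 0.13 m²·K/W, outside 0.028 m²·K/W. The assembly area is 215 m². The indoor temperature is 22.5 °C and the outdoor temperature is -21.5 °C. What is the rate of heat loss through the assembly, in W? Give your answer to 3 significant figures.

0.217/0.0378 = 5.741
R_total = 0.13 + 5.741 + 0.115 + 0.028 = 6.014 m²·K/W
Q = A·ΔT/R = 215 × (22.5 − (-21.5)) / 6.014 = 1573 W

1570 W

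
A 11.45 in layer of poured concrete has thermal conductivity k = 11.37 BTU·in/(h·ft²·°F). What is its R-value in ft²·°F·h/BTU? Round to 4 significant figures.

R = L/k = 11.45/11.37 = 1.007 ft²·°F·h/BTU

1.007 ft²·°F·h/BTU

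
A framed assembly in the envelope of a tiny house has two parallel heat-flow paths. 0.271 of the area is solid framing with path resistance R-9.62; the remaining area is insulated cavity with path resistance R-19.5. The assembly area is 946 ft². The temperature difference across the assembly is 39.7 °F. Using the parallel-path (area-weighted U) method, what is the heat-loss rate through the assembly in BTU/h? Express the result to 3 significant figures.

U_eff = 0.729/19.5 + 0.271/9.62 = 0.03738 + 0.02817 = 0.06556
R_eff = 1/U_eff = 15.25 ft²·°F·h/BTU
Q = 946 × 39.7 / 15.25 = 2462 BTU/h

2460 BTU/h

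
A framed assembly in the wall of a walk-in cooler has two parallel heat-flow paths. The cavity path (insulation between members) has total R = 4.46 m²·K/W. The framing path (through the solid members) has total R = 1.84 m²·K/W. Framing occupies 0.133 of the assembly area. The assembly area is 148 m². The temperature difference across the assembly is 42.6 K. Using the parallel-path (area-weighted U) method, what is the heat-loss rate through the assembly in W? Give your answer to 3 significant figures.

U_eff = 0.867/4.46 + 0.133/1.84 = 0.1944 + 0.07228 = 0.2667
R_eff = 1/U_eff = 3.75 m²·K/W
Q = 148 × 42.6 / 3.75 = 1681 W

1680 W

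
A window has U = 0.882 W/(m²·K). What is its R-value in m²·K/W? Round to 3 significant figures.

R = 1/U = 1/0.882 = 1.134

1.13 m²·K/W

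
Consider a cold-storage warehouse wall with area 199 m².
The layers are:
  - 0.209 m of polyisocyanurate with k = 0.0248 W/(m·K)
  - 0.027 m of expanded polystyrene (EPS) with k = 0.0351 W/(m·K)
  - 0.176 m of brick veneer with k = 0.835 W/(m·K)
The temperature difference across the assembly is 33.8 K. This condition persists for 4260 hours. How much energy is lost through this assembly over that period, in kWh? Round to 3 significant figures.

0.209/0.0248 = 8.427
0.027/0.0351 = 0.7692
0.176/0.835 = 0.2108
R_total = 8.427 + 0.7692 + 0.2108 = 9.407 m²·K/W
Q = 199 × 33.8 / 9.407 = 715 W
E = 715 W × 4260 h / 1000 = 3046 kWh

3050 kWh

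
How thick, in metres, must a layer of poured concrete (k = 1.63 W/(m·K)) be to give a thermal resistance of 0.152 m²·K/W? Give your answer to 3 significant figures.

0.248 m

L = R·k = 0.152 × 1.63 = 0.2478 m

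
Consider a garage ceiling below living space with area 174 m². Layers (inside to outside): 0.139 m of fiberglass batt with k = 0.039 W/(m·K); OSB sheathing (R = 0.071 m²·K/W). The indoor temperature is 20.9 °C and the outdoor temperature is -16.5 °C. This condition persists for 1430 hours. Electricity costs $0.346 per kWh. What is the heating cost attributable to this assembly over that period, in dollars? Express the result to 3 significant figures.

886 dollars

0.139/0.039 = 3.564
R_total = 3.564 + 0.071 = 3.635 m²·K/W
Q = 174 × (20.9 − (-16.5)) / 3.635 = 1790 W
E = 1790 W × 1430 h / 1000 = 2560 kWh
Cost = 2560 × 0.346 = $885.8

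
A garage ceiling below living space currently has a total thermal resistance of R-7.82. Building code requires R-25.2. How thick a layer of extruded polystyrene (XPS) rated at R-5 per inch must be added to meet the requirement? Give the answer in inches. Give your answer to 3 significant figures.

3.48 in

ΔR = 25.2 − 7.82 = 17.38 ft²·°F·h/BTU
L = ΔR / (R/in) = 17.38/5 = 3.476 in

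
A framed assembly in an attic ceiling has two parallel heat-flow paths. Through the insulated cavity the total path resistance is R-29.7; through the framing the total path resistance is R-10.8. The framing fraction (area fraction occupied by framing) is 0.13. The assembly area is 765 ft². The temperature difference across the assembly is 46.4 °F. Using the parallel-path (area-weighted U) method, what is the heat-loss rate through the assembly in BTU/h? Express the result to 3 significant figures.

U_eff = 0.87/29.7 + 0.13/10.8 = 0.02929 + 0.01204 = 0.04133
R_eff = 1/U_eff = 24.2 ft²·°F·h/BTU
Q = 765 × 46.4 / 24.2 = 1467 BTU/h

1470 BTU/h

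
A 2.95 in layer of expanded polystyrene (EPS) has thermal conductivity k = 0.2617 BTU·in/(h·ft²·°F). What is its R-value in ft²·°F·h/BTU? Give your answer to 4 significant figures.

R = L/k = 2.95/0.2617 = 11.272 ft²·°F·h/BTU

11.27 ft²·°F·h/BTU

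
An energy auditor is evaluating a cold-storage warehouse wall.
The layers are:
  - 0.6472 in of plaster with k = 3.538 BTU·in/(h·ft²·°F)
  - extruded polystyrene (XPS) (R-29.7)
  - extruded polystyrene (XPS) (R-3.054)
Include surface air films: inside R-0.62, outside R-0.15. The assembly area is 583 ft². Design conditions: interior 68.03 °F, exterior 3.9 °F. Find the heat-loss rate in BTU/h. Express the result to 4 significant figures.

0.6472/3.538 = 0.18293
R_total = 0.62 + 0.18293 + 29.7 + 3.054 + 0.15 = 33.707 ft²·°F·h/BTU
Q = A·ΔT/R = 583 × (68.03 − 3.9) / 33.707 = 1109.2 BTU/h

1109 BTU/h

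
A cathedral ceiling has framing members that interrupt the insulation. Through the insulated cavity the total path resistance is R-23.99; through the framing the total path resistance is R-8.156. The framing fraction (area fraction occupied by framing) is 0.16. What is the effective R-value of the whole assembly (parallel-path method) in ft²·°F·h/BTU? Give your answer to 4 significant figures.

U_eff = 0.84/23.99 + 0.16/8.156 = 0.035015 + 0.019617 = 0.054632
R_eff = 1/U_eff = 18.304 ft²·°F·h/BTU

18.30 ft²·°F·h/BTU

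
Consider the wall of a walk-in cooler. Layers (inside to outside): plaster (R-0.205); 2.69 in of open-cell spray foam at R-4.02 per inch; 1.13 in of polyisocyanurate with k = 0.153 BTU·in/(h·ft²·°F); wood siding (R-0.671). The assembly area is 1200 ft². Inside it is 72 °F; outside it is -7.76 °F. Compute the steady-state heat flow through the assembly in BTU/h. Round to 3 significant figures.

2.69 × 4.02 = 10.81
1.13/0.153 = 7.386
R_total = 0.205 + 10.81 + 7.386 + 0.671 = 19.08 ft²·°F·h/BTU
Q = A·ΔT/R = 1200 × (72 − (-7.76)) / 19.08 = 5018 BTU/h

5020 BTU/h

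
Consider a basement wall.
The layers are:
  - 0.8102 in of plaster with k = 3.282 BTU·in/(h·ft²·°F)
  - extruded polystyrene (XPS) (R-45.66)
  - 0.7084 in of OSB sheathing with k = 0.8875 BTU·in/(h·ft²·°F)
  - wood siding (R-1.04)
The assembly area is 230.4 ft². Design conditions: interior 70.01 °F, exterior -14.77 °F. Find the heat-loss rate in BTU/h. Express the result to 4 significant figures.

409.1 BTU/h

0.8102/3.282 = 0.24686
0.7084/0.8875 = 0.7982
R_total = 0.24686 + 45.66 + 0.7982 + 1.04 = 47.745 ft²·°F·h/BTU
Q = A·ΔT/R = 230.4 × (70.01 − (-14.77)) / 47.745 = 409.12 BTU/h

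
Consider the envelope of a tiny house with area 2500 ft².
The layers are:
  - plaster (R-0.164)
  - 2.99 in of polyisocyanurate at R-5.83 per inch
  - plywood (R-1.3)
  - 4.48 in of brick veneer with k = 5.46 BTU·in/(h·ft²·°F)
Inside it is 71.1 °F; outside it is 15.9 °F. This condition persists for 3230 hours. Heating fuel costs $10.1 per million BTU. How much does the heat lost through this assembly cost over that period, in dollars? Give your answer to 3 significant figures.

228 dollars

2.99 × 5.83 = 17.43
4.48/5.46 = 0.8205
R_total = 0.164 + 17.43 + 1.3 + 0.8205 = 19.72 ft²·°F·h/BTU
Q = 2500 × (71.1 − 15.9) / 19.72 = 6999 BTU/h
E = 6999 × 3230 = 22610000 BTU
Cost = 22610000/10⁶ × 10.1 = $228.3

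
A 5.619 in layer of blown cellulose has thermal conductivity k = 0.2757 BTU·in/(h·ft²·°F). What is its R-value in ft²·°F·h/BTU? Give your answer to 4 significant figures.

R = L/k = 5.619/0.2757 = 20.381 ft²·°F·h/BTU

20.38 ft²·°F·h/BTU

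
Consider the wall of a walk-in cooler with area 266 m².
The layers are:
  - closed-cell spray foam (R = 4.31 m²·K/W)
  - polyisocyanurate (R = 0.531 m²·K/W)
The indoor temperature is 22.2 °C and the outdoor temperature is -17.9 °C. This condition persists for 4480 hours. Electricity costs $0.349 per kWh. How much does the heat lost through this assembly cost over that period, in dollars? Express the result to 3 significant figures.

R_total = 4.31 + 0.531 = 4.841 m²·K/W
Q = 266 × (22.2 − (-17.9)) / 4.841 = 2203 W
E = 2203 W × 4480 h / 1000 = 9871 kWh
Cost = 9871 × 0.349 = $3445

3450 dollars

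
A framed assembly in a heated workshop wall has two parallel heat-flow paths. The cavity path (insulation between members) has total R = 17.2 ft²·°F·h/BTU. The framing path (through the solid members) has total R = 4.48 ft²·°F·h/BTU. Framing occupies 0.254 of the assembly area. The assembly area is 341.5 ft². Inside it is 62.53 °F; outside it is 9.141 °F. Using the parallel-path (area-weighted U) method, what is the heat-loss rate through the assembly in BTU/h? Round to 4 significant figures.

1824 BTU/h

U_eff = 0.746/17.2 + 0.254/4.48 = 0.043372 + 0.056696 = 0.10007
R_eff = 1/U_eff = 9.9932 ft²·°F·h/BTU
Q = 341.5 × (62.53 − 9.141) / 9.9932 = 1824.5 BTU/h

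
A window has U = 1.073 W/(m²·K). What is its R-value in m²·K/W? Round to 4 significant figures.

0.9320 m²·K/W

R = 1/U = 1/1.073 = 0.93197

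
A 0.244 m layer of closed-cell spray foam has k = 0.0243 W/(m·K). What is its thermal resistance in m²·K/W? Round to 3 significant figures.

R = L/k = 0.244/0.0243 = 10.04 m²·K/W

10.0 m²·K/W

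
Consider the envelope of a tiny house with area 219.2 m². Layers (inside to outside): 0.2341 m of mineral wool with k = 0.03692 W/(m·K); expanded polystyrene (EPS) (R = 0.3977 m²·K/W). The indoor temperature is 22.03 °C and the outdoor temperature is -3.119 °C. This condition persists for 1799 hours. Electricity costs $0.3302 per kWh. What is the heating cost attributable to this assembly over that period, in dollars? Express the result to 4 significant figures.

486.0 dollars

0.2341/0.03692 = 6.3407
R_total = 6.3407 + 0.3977 = 6.7384 m²·K/W
Q = 219.2 × (22.03 − (-3.119)) / 6.7384 = 818.09 W
E = 818.09 W × 1799 h / 1000 = 1471.7 kWh
Cost = 1471.7 × 0.3302 = $485.97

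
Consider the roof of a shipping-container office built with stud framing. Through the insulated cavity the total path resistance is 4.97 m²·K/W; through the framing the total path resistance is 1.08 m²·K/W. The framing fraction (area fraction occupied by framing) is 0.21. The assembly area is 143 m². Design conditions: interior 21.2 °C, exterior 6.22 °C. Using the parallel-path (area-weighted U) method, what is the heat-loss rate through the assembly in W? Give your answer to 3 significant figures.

757 W

U_eff = 0.79/4.97 + 0.21/1.08 = 0.159 + 0.1944 = 0.3534
R_eff = 1/U_eff = 2.83 m²·K/W
Q = 143 × (21.2 − 6.22) / 2.83 = 757 W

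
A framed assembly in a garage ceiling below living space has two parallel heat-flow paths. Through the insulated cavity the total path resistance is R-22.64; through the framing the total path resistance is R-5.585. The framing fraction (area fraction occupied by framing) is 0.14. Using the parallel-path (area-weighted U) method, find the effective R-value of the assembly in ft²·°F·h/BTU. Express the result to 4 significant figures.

15.86 ft²·°F·h/BTU

U_eff = 0.86/22.64 + 0.14/5.585 = 0.037986 + 0.025067 = 0.063053
R_eff = 1/U_eff = 15.86 ft²·°F·h/BTU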